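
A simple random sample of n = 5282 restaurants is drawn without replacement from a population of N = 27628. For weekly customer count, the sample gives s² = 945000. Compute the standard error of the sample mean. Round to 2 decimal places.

Under SRS without replacement, Var(ȳ) = (1 − f)·s²/n with f = n/N = 5282/27628 = 0.19118286.
Var(ȳ) = (1 − 0.19118286)·945000/5282 = 0.80881714·178.9095 = 144.70507.
SE(ȳ) = √(144.70507) = 12.03.

12.03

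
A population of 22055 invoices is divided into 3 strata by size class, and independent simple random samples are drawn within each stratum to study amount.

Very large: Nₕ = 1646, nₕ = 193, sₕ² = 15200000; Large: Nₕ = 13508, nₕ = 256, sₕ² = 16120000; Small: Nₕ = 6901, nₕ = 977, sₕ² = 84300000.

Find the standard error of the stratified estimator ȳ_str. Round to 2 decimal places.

Var(ȳ_str) = Σₕ Wₕ²(1 − fₕ)sₕ²/nₕ with Wₕ = Nₕ/N, N = 22055.
Very large: Wₕ = 0.07463160; term = 0.07463160²·(1 − 0.11725395)·15200000/193 = 387.22876.
Large: Wₕ = 0.61246883; term = 0.61246883²·(1 − 0.01895173)·16120000/256 = 23173.062.
Small: Wₕ = 0.31289957; term = 0.31289957²·(1 − 0.14157368)·84300000/977 = 7251.8024.
Sum = 30812.093.
SE = √(30812.093) = 175.53.

175.53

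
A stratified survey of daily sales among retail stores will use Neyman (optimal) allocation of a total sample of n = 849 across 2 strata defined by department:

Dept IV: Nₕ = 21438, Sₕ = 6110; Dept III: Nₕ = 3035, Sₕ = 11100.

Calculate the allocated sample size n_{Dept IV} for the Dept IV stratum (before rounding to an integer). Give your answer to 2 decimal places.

675.31

Neyman allocation: nₕ = n·NₕSₕ / Σⱼ NⱼSⱼ.
Σ NⱼSⱼ = 21438·6110 + 3035·11100 = 1.6467468 × 10^8.
n_{Dept IV} = 849·21438·6110 / (1.6467468 × 10^8) = 675.31.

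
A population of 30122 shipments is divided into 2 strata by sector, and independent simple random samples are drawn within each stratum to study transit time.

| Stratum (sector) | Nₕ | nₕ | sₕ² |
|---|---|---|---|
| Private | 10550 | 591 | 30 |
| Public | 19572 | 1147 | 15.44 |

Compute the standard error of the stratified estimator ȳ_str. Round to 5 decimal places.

Var(ȳ_str) = Σₕ Wₕ²(1 − fₕ)sₕ²/nₕ with Wₕ = Nₕ/N, N = 30122.
Private: Wₕ = 0.35024235; term = 0.35024235²·(1 − 0.05601896)·30/591 = 0.0058780646.
Public: Wₕ = 0.64975765; term = 0.64975765²·(1 − 0.05860413)·15.44/1147 = 0.005350064.
Sum = 0.011228129.
SE = √(0.011228129) = 0.10596.

0.10596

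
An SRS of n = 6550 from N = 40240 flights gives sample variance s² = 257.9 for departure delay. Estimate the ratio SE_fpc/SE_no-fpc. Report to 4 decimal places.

0.9150

f = n/N = 6550/40240 = 0.16277336.
SE_no-fpc = √(s²/n) = 0.19842894; SE_fpc = √((1−f)s²/n) = 0.18156266.
Ratio = √(1−f) = 0.91500090.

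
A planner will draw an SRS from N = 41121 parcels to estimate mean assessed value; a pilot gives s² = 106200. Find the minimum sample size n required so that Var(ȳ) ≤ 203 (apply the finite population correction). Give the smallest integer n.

Without fpc, n₀ = s²/D = 106200/203 = 523.1527.
With fpc, (1 − n/N)·s²/n ≤ D requires n ≥ n₀/(1 + n₀/N) = 523.1527/(1 + 523.1527/41121) = 516.5806.
Rounding up, n = 517.

517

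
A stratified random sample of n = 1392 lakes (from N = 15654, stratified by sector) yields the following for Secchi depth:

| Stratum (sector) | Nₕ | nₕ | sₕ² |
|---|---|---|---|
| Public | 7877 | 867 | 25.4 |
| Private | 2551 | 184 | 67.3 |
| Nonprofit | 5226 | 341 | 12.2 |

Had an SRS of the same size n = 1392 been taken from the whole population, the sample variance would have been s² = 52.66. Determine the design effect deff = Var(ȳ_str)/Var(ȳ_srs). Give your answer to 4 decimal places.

Var(ȳ_str) = Σ Wₕ²(1−fₕ)sₕ²/nₕ with Wₕ = Nₕ/15654:
  Public: (7877/15654)²·(1−867/7877)·25.4/867 = 0.006601503
  Private: (2551/15654)²·(1−184/2551)·67.3/184 = 0.009012708
  Nonprofit: (5226/15654)²·(1−341/5226)·12.2/341 = 0.0037272521
  → Var(ȳ_str) = 0.019341463.
Var(ȳ_srs) = (1 − 1392/15654)·52.66/1392 = 0.034466463.
deff = 0.019341463 / 0.034466463 = 0.5612.

0.5612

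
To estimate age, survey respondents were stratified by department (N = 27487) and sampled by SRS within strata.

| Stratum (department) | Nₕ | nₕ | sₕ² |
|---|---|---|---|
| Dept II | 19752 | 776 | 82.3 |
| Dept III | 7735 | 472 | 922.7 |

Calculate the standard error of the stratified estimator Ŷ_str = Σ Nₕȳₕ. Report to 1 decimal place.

12230.1

Var(Ŷ_str) = Σₕ Nₕ²(1 − fₕ)sₕ²/nₕ.
Dept II: 19752²·(1 − 776/19752)·82.3/776 = 3.9751531 × 10^7.
Dept III: 7735²·(1 − 472/7735)·922.7/472 = 1.098234 × 10^8.
Sum = 1.4957493 × 10^8.
SE = √(1.4957493 × 10^8) = 12230.1.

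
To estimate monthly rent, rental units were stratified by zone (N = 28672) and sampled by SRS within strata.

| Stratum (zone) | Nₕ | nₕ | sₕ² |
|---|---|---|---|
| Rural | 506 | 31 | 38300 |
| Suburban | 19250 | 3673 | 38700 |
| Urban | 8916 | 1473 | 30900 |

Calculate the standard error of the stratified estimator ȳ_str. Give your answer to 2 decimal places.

2.43

Var(ȳ_str) = Σₕ Wₕ²(1 − fₕ)sₕ²/nₕ with Wₕ = Nₕ/N, N = 28672.
Rural: Wₕ = 0.01764788; term = 0.01764788²·(1 − 0.06126482)·38300/31 = 0.36121455.
Suburban: Wₕ = 0.67138672; term = 0.67138672²·(1 − 0.19080519)·38700/3673 = 3.8431613.
Urban: Wₕ = 0.31096540; term = 0.31096540²·(1 − 0.16520861)·30900/1473 = 1.6933933.
Sum = 5.8977692.
SE = √(5.8977692) = 2.43.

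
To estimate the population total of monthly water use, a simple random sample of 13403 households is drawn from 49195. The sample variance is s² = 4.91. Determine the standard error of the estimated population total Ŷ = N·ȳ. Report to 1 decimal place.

Var(Ŷ) = N²·Var(ȳ) = N²·(1 − n/N)·s²/n.
f = 13403/49195 = 0.27244639; Var(ȳ) = 0.72755361·4.91/13403 = 2.66529 × 10^-4.
Var(Ŷ) = 49195² · (2.66529 × 10^-4) = 645039.63.
SE(Ŷ) = √(645039.63) = 803.1.

803.1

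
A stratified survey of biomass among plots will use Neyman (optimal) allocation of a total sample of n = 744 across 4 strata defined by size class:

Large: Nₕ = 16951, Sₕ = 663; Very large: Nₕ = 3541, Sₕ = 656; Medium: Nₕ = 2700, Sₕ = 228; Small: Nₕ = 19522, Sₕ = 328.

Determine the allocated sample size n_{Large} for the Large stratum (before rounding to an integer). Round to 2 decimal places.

Neyman allocation: nₕ = n·NₕSₕ / Σⱼ NⱼSⱼ.
Σ NⱼSⱼ = 16951·663 + 3541·656 + 2700·228 + 19522·328 = 2.0580225 × 10^7.
n_{Large} = 744·16951·663 / (2.0580225 × 10^7) = 406.29.

406.29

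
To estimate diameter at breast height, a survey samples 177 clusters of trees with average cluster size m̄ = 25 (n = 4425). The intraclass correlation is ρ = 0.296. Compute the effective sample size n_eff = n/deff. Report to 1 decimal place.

deff = 1 + (25 − 1)·0.296 = 1 + 7.104 = 8.104.
n_eff = 4425 / 8.104 = 546.0.

546.0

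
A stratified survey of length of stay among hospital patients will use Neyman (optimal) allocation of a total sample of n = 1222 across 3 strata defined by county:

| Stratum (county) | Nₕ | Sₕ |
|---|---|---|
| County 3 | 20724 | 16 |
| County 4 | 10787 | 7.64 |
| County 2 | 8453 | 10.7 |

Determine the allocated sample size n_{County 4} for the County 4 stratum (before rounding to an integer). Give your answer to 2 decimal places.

199.64

Neyman allocation: nₕ = n·NₕSₕ / Σⱼ NⱼSⱼ.
Σ NⱼSⱼ = 20724·16 + 10787·7.64 + 8453·10.7 = 504443.78.
n_{County 4} = 1222·10787·7.64 / 504443.78 = 199.64.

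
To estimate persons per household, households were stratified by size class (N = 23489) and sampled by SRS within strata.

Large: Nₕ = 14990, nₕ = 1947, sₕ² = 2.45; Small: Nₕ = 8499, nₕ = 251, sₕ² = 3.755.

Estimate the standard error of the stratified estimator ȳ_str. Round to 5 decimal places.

Var(ȳ_str) = Σₕ Wₕ²(1 − fₕ)sₕ²/nₕ with Wₕ = Nₕ/N, N = 23489.
Large: Wₕ = 0.63817106; term = 0.63817106²·(1 − 0.12988659)·2.45/1947 = 4.4591307 × 10^-4.
Small: Wₕ = 0.36182894; term = 0.36182894²·(1 − 0.02953289)·3.755/251 = 0.0019007441.
Sum = 0.0023466572.
SE = √(0.0023466572) = 0.04844.

0.04844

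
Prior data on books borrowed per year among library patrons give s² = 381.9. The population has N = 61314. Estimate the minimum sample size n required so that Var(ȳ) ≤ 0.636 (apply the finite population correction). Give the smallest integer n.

Without fpc, n₀ = s²/D = 381.9/0.636 = 600.4717.
With fpc, (1 − n/N)·s²/n ≤ D requires n ≥ n₀/(1 + n₀/N) = 600.4717/(1 + 600.4717/61314) = 594.6481.
Rounding up, n = 595.

595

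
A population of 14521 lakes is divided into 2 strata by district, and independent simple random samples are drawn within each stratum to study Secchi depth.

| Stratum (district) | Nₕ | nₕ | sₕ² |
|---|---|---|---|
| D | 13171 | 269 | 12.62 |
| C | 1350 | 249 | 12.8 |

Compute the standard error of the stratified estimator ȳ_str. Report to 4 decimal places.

Var(ȳ_str) = Σₕ Wₕ²(1 − fₕ)sₕ²/nₕ with Wₕ = Nₕ/N, N = 14521.
D: Wₕ = 0.90703120; term = 0.90703120²·(1 − 0.02042366)·12.62/269 = 0.037808532.
C: Wₕ = 0.09296880; term = 0.09296880²·(1 − 0.18444444)·12.8/249 = 3.6235867 × 10^-4.
Sum = 0.038170891.
SE = √(0.038170891) = 0.1954.

0.1954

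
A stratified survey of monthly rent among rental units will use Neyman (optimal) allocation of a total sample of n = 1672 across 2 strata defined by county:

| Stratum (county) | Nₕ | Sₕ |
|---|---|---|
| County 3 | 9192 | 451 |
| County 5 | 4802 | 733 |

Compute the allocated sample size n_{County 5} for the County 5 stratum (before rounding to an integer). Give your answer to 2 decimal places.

767.76

Neyman allocation: nₕ = n·NₕSₕ / Σⱼ NⱼSⱼ.
Σ NⱼSⱼ = 9192·451 + 4802·733 = 7.665458 × 10^6.
n_{County 5} = 1672·4802·733 / (7.665458 × 10^6) = 767.76.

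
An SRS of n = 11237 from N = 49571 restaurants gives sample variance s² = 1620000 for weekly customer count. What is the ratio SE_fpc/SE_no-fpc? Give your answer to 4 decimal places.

0.8794

f = n/N = 11237/49571 = 0.22668496.
SE_no-fpc = √(s²/n) = 12.006939; SE_fpc = √((1−f)s²/n) = 10.558702.
Ratio = √(1−f) = 0.87938333.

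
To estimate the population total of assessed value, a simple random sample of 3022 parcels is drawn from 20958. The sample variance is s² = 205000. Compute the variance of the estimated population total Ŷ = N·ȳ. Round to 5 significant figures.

Var(Ŷ) = N²·Var(ȳ) = N²·(1 − n/N)·s²/n.
f = 3022/20958 = 0.14419315; Var(ȳ) = 0.85580685·205000/3022 = 58.054403.
Var(Ŷ) = 20958² · 58.054403 = 2.5499686 × 10^10.

2.5500 × 10^10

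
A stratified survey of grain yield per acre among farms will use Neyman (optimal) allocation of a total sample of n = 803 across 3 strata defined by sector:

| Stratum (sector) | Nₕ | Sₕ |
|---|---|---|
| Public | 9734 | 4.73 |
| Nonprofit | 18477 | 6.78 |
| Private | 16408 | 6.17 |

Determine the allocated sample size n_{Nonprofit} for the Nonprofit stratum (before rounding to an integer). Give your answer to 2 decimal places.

369.08

Neyman allocation: nₕ = n·NₕSₕ / Σⱼ NⱼSⱼ.
Σ NⱼSⱼ = 9734·4.73 + 18477·6.78 + 16408·6.17 = 272553.24.
n_{Nonprofit} = 803·18477·6.78 / 272553.24 = 369.08.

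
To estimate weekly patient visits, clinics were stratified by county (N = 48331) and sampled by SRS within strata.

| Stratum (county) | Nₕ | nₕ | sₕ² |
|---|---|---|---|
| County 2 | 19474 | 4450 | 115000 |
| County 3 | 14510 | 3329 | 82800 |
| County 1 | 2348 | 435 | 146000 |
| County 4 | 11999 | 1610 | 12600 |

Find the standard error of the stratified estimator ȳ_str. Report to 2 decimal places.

2.46

Var(ȳ_str) = Σₕ Wₕ²(1 − fₕ)sₕ²/nₕ with Wₕ = Nₕ/N, N = 48331.
County 2: Wₕ = 0.40292980; term = 0.40292980²·(1 − 0.22850981)·115000/4450 = 3.236883.
County 3: Wₕ = 0.30022139; term = 0.30022139²·(1 − 0.22942798)·82800/3329 = 1.72748.
County 1: Wₕ = 0.04858166; term = 0.04858166²·(1 − 0.18526405)·146000/435 = 0.64539426.
County 4: Wₕ = 0.24826716; term = 0.24826716²·(1 − 0.13417785)·12600/1610 = 0.41764944.
Sum = 6.0274067.
SE = √(6.0274067) = 2.46.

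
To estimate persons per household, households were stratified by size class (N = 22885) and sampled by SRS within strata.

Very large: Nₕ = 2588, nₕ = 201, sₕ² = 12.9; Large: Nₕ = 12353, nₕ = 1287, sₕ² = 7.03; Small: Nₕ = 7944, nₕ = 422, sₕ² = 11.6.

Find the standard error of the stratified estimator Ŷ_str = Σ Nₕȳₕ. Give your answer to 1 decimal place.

Var(Ŷ_str) = Σₕ Nₕ²(1 − fₕ)sₕ²/nₕ.
Very large: 2588²·(1 − 201/2588)·12.9/201 = 396470.01.
Large: 12353²·(1 − 1287/12353)·7.03/1287 = 746689.23.
Small: 7944²·(1 − 422/7944)·11.6/422 = 1.6425481 × 10^6.
Sum = 2.7857073 × 10^6.
SE = √(2.7857073 × 10^6) = 1669.0.

1669.0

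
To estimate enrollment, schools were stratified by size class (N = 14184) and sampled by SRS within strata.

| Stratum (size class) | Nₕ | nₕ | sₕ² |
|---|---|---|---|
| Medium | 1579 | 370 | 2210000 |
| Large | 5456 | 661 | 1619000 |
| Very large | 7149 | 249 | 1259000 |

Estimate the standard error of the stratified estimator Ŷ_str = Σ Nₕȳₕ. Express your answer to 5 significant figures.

570000

Var(Ŷ_str) = Σₕ Nₕ²(1 − fₕ)sₕ²/nₕ.
Medium: 1579²·(1 − 370/1579)·2210000/370 = 1.1402471 × 10^10.
Large: 5456²·(1 − 661/5456)·1619000/661 = 6.4077914 × 10^10.
Very large: 7149²·(1 − 249/7149)·1259000/249 = 2.4941397 × 10^11.
Sum = 3.2489436 × 10^11.
SE = √(3.2489436 × 10^11) = 570000.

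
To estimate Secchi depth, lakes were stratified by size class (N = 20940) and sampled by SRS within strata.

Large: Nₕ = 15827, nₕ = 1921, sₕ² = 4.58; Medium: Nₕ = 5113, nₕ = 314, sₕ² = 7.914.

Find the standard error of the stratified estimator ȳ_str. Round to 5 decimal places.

0.05106

Var(ȳ_str) = Σₕ Wₕ²(1 − fₕ)sₕ²/nₕ with Wₕ = Nₕ/N, N = 20940.
Large: Wₕ = 0.75582617; term = 0.75582617²·(1 − 0.12137487)·4.58/1921 = 0.0011967008.
Medium: Wₕ = 0.24417383; term = 0.24417383²·(1 − 0.06141209)·7.914/314 = 0.0014103912.
Sum = 0.002607092.
SE = √(0.002607092) = 0.05106.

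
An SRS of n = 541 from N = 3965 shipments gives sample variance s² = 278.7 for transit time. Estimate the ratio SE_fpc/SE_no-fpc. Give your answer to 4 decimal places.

0.9293

f = n/N = 541/3965 = 0.13644388.
SE_no-fpc = √(s²/n) = 0.71774446; SE_fpc = √((1−f)s²/n) = 0.66698357.
Ratio = √(1−f) = 0.92927720.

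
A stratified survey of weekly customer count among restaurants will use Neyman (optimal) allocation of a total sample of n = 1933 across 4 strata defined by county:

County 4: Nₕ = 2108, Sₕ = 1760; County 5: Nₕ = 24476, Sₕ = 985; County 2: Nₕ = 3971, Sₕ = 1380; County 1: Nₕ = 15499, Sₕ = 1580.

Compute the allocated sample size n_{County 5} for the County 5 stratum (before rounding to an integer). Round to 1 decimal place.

806.4

Neyman allocation: nₕ = n·NₕSₕ / Σⱼ NⱼSⱼ.
Σ NⱼSⱼ = 2108·1760 + 24476·985 + 3971·1380 + 15499·1580 = 5.778734 × 10^7.
n_{County 5} = 1933·24476·985 / (5.778734 × 10^7) = 806.4.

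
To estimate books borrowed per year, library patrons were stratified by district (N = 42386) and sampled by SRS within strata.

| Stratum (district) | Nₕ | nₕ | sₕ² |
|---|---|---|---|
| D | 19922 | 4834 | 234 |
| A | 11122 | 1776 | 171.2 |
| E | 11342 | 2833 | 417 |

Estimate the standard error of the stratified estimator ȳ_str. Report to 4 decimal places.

Var(ȳ_str) = Σₕ Wₕ²(1 − fₕ)sₕ²/nₕ with Wₕ = Nₕ/N, N = 42386.
D: Wₕ = 0.47001368; term = 0.47001368²·(1 − 0.24264632)·234/4834 = 0.0080989544.
A: Wₕ = 0.26239796; term = 0.26239796²·(1 − 0.15968351)·171.2/1776 = 0.0055773076.
E: Wₕ = 0.26758835; term = 0.26758835²·(1 − 0.24977958)·417/2833 = 0.0079070189.
Sum = 0.021583281.
SE = √(0.021583281) = 0.1469.

0.1469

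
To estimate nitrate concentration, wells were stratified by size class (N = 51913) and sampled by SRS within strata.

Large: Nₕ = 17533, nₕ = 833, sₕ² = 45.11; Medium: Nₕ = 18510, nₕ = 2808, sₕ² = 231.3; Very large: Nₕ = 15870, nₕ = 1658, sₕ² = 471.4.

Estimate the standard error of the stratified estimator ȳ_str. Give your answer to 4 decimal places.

Var(ȳ_str) = Σₕ Wₕ²(1 − fₕ)sₕ²/nₕ with Wₕ = Nₕ/N, N = 51913.
Large: Wₕ = 0.33773814; term = 0.33773814²·(1 − 0.04751041)·45.11/833 = 0.0058836696.
Medium: Wₕ = 0.35655809; term = 0.35655809²·(1 − 0.15170178)·231.3/2808 = 0.0088835728.
Very large: Wₕ = 0.30570377; term = 0.30570377²·(1 − 0.10447385)·471.4/1658 = 0.023794957.
Sum = 0.038562199.
SE = √(0.038562199) = 0.1964.

0.1964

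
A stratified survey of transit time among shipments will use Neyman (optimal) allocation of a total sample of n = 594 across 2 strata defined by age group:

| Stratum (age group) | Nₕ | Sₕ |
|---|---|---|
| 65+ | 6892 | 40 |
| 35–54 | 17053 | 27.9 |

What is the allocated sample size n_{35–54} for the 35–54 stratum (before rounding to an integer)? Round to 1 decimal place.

Neyman allocation: nₕ = n·NₕSₕ / Σⱼ NⱼSⱼ.
Σ NⱼSⱼ = 6892·40 + 17053·27.9 = 751458.7.
n_{35–54} = 594·17053·27.9 / 751458.7 = 376.1.

376.1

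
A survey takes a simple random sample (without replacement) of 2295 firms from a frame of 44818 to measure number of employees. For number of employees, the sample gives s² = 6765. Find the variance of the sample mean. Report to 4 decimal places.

Under SRS without replacement, Var(ȳ) = (1 − f)·s²/n with f = n/N = 2295/44818 = 0.05120710.
Var(ȳ) = (1 − 0.05120710)·6765/2295 = 0.94879290·2.9477124 = 2.7967686.

2.7968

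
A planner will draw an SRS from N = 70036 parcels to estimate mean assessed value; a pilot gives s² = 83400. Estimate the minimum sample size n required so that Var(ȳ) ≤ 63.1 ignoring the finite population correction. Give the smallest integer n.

1322

Without fpc, n₀ = s²/D = 83400/63.1 = 1321.7116.
Rounding up, n = 1322.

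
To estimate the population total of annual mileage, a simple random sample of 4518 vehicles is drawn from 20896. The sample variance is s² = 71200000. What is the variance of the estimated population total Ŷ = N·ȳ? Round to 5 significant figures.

Var(Ŷ) = N²·Var(ȳ) = N²·(1 − n/N)·s²/n.
f = 4518/20896 = 0.21621363; Var(ȳ) = 0.78378637·71200000/4518 = 12351.835.
Var(Ŷ) = 20896² · 12351.835 = 5.39334 × 10^12.

5.3933 × 10^12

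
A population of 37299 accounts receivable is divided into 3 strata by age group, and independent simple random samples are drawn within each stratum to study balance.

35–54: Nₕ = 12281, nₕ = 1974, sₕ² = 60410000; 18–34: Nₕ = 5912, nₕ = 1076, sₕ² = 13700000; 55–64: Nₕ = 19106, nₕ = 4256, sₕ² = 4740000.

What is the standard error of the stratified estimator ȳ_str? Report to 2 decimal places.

57.21

Var(ȳ_str) = Σₕ Wₕ²(1 − fₕ)sₕ²/nₕ with Wₕ = Nₕ/N, N = 37299.
35–54: Wₕ = 0.32925816; term = 0.32925816²·(1 − 0.16073610)·60410000/1974 = 2784.4109.
18–34: Wₕ = 0.15850291; term = 0.15850291²·(1 − 0.18200271)·13700000/1076 = 261.65837.
55–64: Wₕ = 0.51223893; term = 0.51223893²·(1 − 0.22275725)·4740000/4256 = 227.13213.
Sum = 3273.2014.
SE = √(3273.2014) = 57.21.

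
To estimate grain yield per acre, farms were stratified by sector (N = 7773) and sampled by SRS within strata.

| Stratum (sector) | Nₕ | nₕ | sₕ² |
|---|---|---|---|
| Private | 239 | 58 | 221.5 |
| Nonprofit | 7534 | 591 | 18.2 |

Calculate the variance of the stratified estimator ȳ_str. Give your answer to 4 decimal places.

0.0294

Var(ȳ_str) = Σₕ Wₕ²(1 − fₕ)sₕ²/nₕ with Wₕ = Nₕ/N, N = 7773.
Private: Wₕ = 0.03074746; term = 0.03074746²·(1 − 0.24267782)·221.5/58 = 0.0027342919.
Nonprofit: Wₕ = 0.96925254; term = 0.96925254²·(1 − 0.07844439)·18.2/591 = 0.026661179.
Sum = 0.029395471.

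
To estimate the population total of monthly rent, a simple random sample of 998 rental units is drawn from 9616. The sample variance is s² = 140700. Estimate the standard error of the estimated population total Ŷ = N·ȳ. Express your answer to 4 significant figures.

108100

Var(Ŷ) = N²·Var(ȳ) = N²·(1 − n/N)·s²/n.
f = 998/9616 = 0.10378536; Var(ȳ) = 0.89621464·140700/998 = 126.3501.
Var(Ŷ) = 9616² · 126.3501 = 1.1683272 × 10^10.
SE(Ŷ) = √(1.1683272 × 10^10) = 108100.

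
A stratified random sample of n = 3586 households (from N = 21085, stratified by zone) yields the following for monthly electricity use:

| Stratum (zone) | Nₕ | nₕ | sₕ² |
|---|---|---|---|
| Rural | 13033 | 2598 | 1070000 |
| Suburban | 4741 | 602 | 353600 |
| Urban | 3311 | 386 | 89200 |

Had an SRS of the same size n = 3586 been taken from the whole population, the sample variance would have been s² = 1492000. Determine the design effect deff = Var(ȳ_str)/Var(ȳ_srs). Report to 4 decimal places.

0.4545

Var(ȳ_str) = Σ Wₕ²(1−fₕ)sₕ²/nₕ with Wₕ = Nₕ/21085:
  Rural: (13033/21085)²·(1−2598/13033)·1070000/2598 = 125.98948
  Suburban: (4741/21085)²·(1−602/4741)·353600/602 = 25.925906
  Urban: (3311/21085)²·(1−386/3311)·89200/386 = 5.0340253
  → Var(ȳ_str) = 156.94941.
Var(ȳ_srs) = (1 − 3586/21085)·1492000/3586 = 345.30126.
deff = 156.94941 / 345.30126 = 0.4545.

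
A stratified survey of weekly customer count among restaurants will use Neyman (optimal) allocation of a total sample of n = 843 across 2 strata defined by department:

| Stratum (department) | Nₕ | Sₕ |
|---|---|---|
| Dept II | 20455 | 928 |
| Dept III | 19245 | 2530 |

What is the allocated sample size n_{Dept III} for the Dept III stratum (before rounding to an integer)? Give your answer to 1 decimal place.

606.5

Neyman allocation: nₕ = n·NₕSₕ / Σⱼ NⱼSⱼ.
Σ NⱼSⱼ = 20455·928 + 19245·2530 = 6.767209 × 10^7.
n_{Dept III} = 843·19245·2530 / (6.767209 × 10^7) = 606.5.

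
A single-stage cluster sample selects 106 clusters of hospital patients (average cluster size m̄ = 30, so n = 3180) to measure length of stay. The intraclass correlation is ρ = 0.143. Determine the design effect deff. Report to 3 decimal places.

5.147

deff = 1 + (30 − 1)·0.143 = 1 + 4.147 = 5.147.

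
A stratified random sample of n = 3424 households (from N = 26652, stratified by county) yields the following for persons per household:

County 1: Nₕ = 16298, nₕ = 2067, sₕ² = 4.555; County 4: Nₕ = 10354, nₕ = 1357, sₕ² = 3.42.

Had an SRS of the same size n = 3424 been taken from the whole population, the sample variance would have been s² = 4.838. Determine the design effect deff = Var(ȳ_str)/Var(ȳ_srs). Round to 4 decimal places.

Var(ȳ_str) = Σ Wₕ²(1−fₕ)sₕ²/nₕ with Wₕ = Nₕ/26652:
  County 1: (16298/26652)²·(1−2067/16298)·4.555/2067 = 7.1954511 × 10^-4
  County 4: (10354/26652)²·(1−1357/10354)·3.42/1357 = 3.3051603 × 10^-4
  → Var(ȳ_str) = 0.0010500611.
Var(ȳ_srs) = (1 − 3424/26652)·4.838/3424 = 0.0012314425.
deff = 0.0010500611 / 0.0012314425 = 0.8527.

0.8527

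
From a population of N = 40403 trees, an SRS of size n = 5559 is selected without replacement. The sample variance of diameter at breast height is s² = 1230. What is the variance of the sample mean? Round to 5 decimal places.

Under SRS without replacement, Var(ȳ) = (1 − f)·s²/n with f = n/N = 5559/40403 = 0.13758879.
Var(ȳ) = (1 − 0.13758879)·1230/5559 = 0.86241121·0.22126282 = 0.19081953.

0.19082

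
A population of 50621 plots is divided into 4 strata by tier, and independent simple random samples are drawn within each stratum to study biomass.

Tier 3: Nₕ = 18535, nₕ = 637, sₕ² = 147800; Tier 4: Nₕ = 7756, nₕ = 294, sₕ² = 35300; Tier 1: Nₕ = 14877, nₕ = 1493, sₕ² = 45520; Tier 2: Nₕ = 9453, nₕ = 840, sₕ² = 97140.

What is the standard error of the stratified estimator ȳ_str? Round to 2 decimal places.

Var(ȳ_str) = Σₕ Wₕ²(1 − fₕ)sₕ²/nₕ with Wₕ = Nₕ/N, N = 50621.
Tier 3: Wₕ = 0.36615239; term = 0.36615239²·(1 − 0.03436741)·147800/637 = 30.037975.
Tier 4: Wₕ = 0.15321704; term = 0.15321704²·(1 − 0.03790614)·35300/294 = 2.7118083.
Tier 1: Wₕ = 0.29388989; term = 0.29388989²·(1 − 0.10035625)·45520/1493 = 2.369094.
Tier 2: Wₕ = 0.18674068; term = 0.18674068²·(1 − 0.08886068)·97140/840 = 3.6743581.
Sum = 38.793235.
SE = √(38.793235) = 6.23.

6.23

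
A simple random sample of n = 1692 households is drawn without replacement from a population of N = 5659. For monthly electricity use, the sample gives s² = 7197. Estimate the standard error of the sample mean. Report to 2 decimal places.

Under SRS without replacement, Var(ȳ) = (1 − f)·s²/n with f = n/N = 1692/5659 = 0.29899275.
Var(ȳ) = (1 − 0.29899275)·7197/1692 = 0.70100725·4.2535461 = 2.9817666.
SE(ȳ) = √(2.9817666) = 1.73.

1.73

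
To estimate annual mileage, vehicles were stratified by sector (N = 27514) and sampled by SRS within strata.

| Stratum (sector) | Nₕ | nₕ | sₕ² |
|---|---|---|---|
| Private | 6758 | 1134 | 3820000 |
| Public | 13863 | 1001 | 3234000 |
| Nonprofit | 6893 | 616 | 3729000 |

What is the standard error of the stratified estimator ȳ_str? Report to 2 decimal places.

Var(ȳ_str) = Σₕ Wₕ²(1 − fₕ)sₕ²/nₕ with Wₕ = Nₕ/N, N = 27514.
Private: Wₕ = 0.24562041; term = 0.24562041²·(1 − 0.16780112)·3820000/1134 = 169.12443.
Public: Wₕ = 0.50385258; term = 0.50385258²·(1 − 0.07220659)·3234000/1001 = 760.96416.
Nonprofit: Wₕ = 0.25052700; term = 0.25052700²·(1 − 0.08936602)·3729000/616 = 345.99085.
Sum = 1276.0794.
SE = √(1276.0794) = 35.72.

35.72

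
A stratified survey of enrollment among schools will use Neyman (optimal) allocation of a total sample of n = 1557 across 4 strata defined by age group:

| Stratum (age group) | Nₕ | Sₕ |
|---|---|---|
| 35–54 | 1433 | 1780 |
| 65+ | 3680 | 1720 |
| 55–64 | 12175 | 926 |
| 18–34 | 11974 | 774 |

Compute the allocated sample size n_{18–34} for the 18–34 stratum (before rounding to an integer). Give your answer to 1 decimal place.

Neyman allocation: nₕ = n·NₕSₕ / Σⱼ NⱼSⱼ.
Σ NⱼSⱼ = 1433·1780 + 3680·1720 + 12175·926 + 11974·774 = 2.9422266 × 10^7.
n_{18–34} = 1557·11974·774 / (2.9422266 × 10^7) = 490.4.

490.4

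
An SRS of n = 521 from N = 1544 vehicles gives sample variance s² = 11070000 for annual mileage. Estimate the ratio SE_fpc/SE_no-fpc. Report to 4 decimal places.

f = n/N = 521/1544 = 0.33743523.
SE_no-fpc = √(s²/n) = 145.76557; SE_fpc = √((1−f)s²/n) = 118.65038.
Ratio = √(1−f) = 0.81398081.

0.8140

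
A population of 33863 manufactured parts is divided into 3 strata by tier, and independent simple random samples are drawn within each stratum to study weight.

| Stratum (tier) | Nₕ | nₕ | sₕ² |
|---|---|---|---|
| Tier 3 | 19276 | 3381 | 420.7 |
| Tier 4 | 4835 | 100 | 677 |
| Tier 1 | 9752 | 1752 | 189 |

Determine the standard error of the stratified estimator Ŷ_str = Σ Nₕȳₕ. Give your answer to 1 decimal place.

14196.2

Var(Ŷ_str) = Σₕ Nₕ²(1 − fₕ)sₕ²/nₕ.
Tier 3: 19276²·(1 − 3381/19276)·420.7/3381 = 3.8124556 × 10^7.
Tier 4: 4835²·(1 − 100/4835)·677/100 = 1.5499052 × 10^8.
Tier 1: 9752²·(1 − 1752/9752)·189/1752 = 8.4161096 × 10^6.
Sum = 2.0153119 × 10^8.
SE = √(2.0153119 × 10^8) = 14196.2.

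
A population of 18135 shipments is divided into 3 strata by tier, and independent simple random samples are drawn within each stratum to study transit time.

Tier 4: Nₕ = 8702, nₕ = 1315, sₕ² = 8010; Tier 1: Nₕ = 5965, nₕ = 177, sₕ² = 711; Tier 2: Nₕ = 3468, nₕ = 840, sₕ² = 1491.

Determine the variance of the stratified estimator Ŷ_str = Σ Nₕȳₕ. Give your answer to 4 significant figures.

Var(Ŷ_str) = Σₕ Nₕ²(1 − fₕ)sₕ²/nₕ.
Tier 4: 8702²·(1 − 1315/8702)·8010/1315 = 3.9155605 × 10^8.
Tier 1: 5965²·(1 − 177/5965)·711/177 = 1.3868686 × 10^8.
Tier 2: 3468²·(1 − 840/3468)·1491/840 = 1.617718 × 10^7.
Sum = 5.4642009 × 10^8.

5.464 × 10^8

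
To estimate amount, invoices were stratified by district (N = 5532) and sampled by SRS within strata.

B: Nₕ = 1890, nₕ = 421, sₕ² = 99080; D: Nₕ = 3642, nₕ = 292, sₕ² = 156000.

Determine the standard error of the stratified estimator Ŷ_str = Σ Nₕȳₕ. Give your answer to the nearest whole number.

Var(Ŷ_str) = Σₕ Nₕ²(1 − fₕ)sₕ²/nₕ.
B: 1890²·(1 − 421/1890)·99080/421 = 6.534126 × 10^8.
D: 3642²·(1 − 292/3642)·156000/292 = 6.5181822 × 10^9.
Sum = 7.1715948 × 10^9.
SE = √(7.1715948 × 10^9) = 84685.

84685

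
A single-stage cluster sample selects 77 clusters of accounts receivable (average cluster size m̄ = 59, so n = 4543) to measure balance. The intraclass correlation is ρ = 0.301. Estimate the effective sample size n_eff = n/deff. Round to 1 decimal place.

246.1

deff = 1 + (59 − 1)·0.301 = 1 + 17.458 = 18.458.
n_eff = 4543 / 18.458 = 246.1.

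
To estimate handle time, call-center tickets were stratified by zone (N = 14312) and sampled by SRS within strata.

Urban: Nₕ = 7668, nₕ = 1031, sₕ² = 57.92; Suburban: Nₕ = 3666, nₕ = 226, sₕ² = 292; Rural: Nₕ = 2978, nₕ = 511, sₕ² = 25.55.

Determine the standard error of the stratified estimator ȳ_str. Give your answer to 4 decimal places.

Var(ȳ_str) = Σₕ Wₕ²(1 − fₕ)sₕ²/nₕ with Wₕ = Nₕ/N, N = 14312.
Urban: Wₕ = 0.53577418; term = 0.53577418²·(1 − 0.13445488)·57.92/1031 = 0.013957999.
Suburban: Wₕ = 0.25614869; term = 0.25614869²·(1 − 0.06164757)·292/226 = 0.079547157.
Rural: Wₕ = 0.20807714; term = 0.20807714²·(1 − 0.17159167)·25.55/511 = 0.0017933423.
Sum = 0.095298498.
SE = √(0.095298498) = 0.3087.

0.3087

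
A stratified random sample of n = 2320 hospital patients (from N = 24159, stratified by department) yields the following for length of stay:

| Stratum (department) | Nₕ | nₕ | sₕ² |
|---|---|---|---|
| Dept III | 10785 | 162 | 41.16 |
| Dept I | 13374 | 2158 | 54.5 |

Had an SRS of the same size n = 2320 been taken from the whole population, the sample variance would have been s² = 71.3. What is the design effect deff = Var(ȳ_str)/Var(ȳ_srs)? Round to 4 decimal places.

Var(ȳ_str) = Σ Wₕ²(1−fₕ)sₕ²/nₕ with Wₕ = Nₕ/24159:
  Dept III: (10785/24159)²·(1−162/10785)·41.16/162 = 0.049873492
  Dept I: (13374/24159)²·(1−2158/13374)·54.5/2158 = 0.0064906243
  → Var(ȳ_str) = 0.056364116.
Var(ȳ_srs) = (1 − 2320/24159)·71.3/2320 = 0.027781478.
deff = 0.056364116 / 0.027781478 = 2.0288.

2.0288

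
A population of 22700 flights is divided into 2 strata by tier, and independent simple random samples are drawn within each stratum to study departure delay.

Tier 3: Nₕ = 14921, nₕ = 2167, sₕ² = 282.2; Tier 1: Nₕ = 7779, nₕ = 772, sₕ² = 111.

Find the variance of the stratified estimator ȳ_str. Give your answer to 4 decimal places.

Var(ȳ_str) = Σₕ Wₕ²(1 − fₕ)sₕ²/nₕ with Wₕ = Nₕ/N, N = 22700.
Tier 3: Wₕ = 0.65731278; term = 0.65731278²·(1 − 0.14523155)·282.2/2167 = 0.048093981.
Tier 1: Wₕ = 0.34268722; term = 0.34268722²·(1 − 0.09924155)·111/772 = 0.015209322.
Sum = 0.063303303.

0.0633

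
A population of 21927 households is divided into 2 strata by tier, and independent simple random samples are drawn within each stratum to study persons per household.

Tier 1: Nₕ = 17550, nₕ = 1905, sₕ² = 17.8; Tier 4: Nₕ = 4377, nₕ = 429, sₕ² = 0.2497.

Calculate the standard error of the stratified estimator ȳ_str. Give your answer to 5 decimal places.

Var(ȳ_str) = Σₕ Wₕ²(1 − fₕ)sₕ²/nₕ with Wₕ = Nₕ/N, N = 21927.
Tier 1: Wₕ = 0.80038309; term = 0.80038309²·(1 − 0.10854701)·17.8/1905 = 0.0053360425.
Tier 4: Wₕ = 0.19961691; term = 0.19961691²·(1 − 0.09801234)·0.2497/429 = 2.0919751 × 10^-5.
Sum = 0.0053569623.
SE = √(0.0053569623) = 0.07319.

0.07319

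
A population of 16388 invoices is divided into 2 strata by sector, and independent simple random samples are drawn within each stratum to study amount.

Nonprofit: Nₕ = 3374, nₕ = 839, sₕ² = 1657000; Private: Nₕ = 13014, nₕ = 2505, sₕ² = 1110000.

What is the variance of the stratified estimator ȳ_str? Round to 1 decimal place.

288.5

Var(ȳ_str) = Σₕ Wₕ²(1 − fₕ)sₕ²/nₕ with Wₕ = Nₕ/N, N = 16388.
Nonprofit: Wₕ = 0.20588235; term = 0.20588235²·(1 − 0.24866627)·1657000/839 = 62.897253.
Private: Wₕ = 0.79411765; term = 0.79411765²·(1 − 0.19248502)·1110000/2505 = 225.6501.
Sum = 288.54735.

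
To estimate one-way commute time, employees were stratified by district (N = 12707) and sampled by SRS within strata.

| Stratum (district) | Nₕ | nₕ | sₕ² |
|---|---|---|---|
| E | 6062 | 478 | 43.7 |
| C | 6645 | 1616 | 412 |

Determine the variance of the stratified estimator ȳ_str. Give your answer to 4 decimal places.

Var(ȳ_str) = Σₕ Wₕ²(1 − fₕ)sₕ²/nₕ with Wₕ = Nₕ/N, N = 12707.
E: Wₕ = 0.47705989; term = 0.47705989²·(1 − 0.07885186)·43.7/478 = 0.019165883.
C: Wₕ = 0.52294011; term = 0.52294011²·(1 − 0.24319037)·412/1616 = 0.052765058.
Sum = 0.071930941.

0.0719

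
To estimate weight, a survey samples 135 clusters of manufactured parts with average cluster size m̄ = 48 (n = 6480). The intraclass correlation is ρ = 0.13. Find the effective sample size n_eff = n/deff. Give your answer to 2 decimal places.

deff = 1 + (48 − 1)·0.13 = 1 + 6.11 = 7.11.
n_eff = 6480 / 7.11 = 911.39.

911.39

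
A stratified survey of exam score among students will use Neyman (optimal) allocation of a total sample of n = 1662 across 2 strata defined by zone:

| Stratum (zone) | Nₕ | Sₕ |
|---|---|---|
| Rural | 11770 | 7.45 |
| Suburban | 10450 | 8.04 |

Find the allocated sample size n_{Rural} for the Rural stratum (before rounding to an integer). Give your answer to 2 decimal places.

848.75

Neyman allocation: nₕ = n·NₕSₕ / Σⱼ NⱼSⱼ.
Σ NⱼSⱼ = 11770·7.45 + 10450·8.04 = 171704.5.
n_{Rural} = 1662·11770·7.45 / 171704.5 = 848.75.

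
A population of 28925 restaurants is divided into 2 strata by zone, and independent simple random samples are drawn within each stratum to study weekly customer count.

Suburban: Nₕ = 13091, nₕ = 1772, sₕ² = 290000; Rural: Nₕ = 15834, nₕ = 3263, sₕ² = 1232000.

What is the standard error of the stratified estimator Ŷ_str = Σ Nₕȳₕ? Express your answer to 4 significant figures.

315300

Var(Ŷ_str) = Σₕ Nₕ²(1 − fₕ)sₕ²/nₕ.
Suburban: 13091²·(1 − 1772/13091)·290000/1772 = 2.4250191 × 10^10.
Rural: 15834²·(1 − 3263/15834)·1232000/3263 = 7.5154346 × 10^10.
Sum = 9.9404537 × 10^10.
SE = √(9.9404537 × 10^10) = 315300.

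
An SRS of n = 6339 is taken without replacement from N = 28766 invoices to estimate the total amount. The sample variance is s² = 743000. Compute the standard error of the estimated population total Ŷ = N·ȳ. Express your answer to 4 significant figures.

Var(Ŷ) = N²·Var(ȳ) = N²·(1 − n/N)·s²/n.
f = 6339/28766 = 0.22036432; Var(ȳ) = 0.77963568·743000/6339 = 91.381813.
Var(Ŷ) = 28766² · 91.381813 = 7.5616874 × 10^10.
SE(Ŷ) = √(7.5616874 × 10^10) = 275000.

275000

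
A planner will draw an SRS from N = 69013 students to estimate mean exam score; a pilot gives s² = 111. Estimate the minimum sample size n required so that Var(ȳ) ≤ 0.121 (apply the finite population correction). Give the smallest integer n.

Without fpc, n₀ = s²/D = 111/0.121 = 917.3554.
With fpc, (1 − n/N)·s²/n ≤ D requires n ≥ n₀/(1 + n₀/N) = 917.3554/(1 + 917.3554/69013) = 905.3214.
Rounding up, n = 906.

906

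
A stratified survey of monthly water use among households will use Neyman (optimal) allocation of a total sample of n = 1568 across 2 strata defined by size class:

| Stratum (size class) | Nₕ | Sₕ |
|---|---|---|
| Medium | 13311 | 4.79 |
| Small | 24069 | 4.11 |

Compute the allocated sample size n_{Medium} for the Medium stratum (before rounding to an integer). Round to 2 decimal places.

Neyman allocation: nₕ = n·NₕSₕ / Σⱼ NⱼSⱼ.
Σ NⱼSⱼ = 13311·4.79 + 24069·4.11 = 162683.28.
n_{Medium} = 1568·13311·4.79 / 162683.28 = 614.54.

614.54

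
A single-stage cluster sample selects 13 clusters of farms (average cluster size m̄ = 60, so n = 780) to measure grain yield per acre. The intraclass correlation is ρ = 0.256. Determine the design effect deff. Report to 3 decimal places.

16.104

deff = 1 + (60 − 1)·0.256 = 1 + 15.104 = 16.104.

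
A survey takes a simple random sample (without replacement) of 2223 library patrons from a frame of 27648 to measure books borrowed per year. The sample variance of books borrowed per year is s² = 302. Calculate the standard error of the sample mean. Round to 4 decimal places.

Under SRS without replacement, Var(ȳ) = (1 − f)·s²/n with f = n/N = 2223/27648 = 0.08040365.
Var(ȳ) = (1 − 0.08040365)·302/2223 = 0.91959635·0.13585245 = 0.12492942.
SE(ȳ) = √(0.12492942) = 0.3535.

0.3535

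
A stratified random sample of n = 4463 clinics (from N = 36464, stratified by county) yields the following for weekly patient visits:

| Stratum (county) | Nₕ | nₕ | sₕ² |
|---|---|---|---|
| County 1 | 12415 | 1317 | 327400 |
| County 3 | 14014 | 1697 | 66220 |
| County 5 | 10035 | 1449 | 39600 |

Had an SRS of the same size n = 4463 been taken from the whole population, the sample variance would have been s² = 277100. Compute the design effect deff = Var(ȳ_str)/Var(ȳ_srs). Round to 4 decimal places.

Var(ȳ_str) = Σ Wₕ²(1−fₕ)sₕ²/nₕ with Wₕ = Nₕ/36464:
  County 1: (12415/36464)²·(1−1317/12415)·327400/1317 = 25.760585
  County 3: (14014/36464)²·(1−1697/14014)·66220/1697 = 5.0657736
  County 5: (10035/36464)²·(1−1449/10035)·39600/1449 = 1.7709506
  → Var(ȳ_str) = 32.597309.
Var(ȳ_srs) = (1 − 4463/36464)·277100/4463 = 54.489005.
deff = 32.597309 / 54.489005 = 0.5982.

0.5982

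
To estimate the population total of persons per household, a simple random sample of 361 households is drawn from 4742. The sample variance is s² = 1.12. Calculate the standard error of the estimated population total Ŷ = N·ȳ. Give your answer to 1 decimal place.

253.9

Var(Ŷ) = N²·Var(ȳ) = N²·(1 − n/N)·s²/n.
f = 361/4742 = 0.07612822; Var(ȳ) = 0.92387178·1.12/361 = 0.0028663058.
Var(Ŷ) = 4742² · 0.0028663058 = 64453.369.
SE(Ŷ) = √(64453.369) = 253.9.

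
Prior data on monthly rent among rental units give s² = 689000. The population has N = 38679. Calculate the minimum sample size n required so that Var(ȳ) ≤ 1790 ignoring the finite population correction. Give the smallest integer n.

385

Without fpc, n₀ = s²/D = 689000/1790 = 384.9162.
Rounding up, n = 385.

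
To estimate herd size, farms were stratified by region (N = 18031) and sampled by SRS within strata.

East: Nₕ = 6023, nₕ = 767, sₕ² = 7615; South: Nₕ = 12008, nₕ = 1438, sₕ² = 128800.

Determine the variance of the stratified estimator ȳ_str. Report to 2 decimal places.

35.93

Var(ȳ_str) = Σₕ Wₕ²(1 − fₕ)sₕ²/nₕ with Wₕ = Nₕ/N, N = 18031.
East: Wₕ = 0.33403583; term = 0.33403583²·(1 − 0.12734518)·7615/767 = 0.96672542.
South: Wₕ = 0.66596417; term = 0.66596417²·(1 − 0.11975350)·128800/1438 = 34.967374.
Sum = 35.934099.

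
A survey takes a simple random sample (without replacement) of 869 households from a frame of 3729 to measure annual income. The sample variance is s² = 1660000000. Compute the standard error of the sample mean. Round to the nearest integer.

1210

Under SRS without replacement, Var(ȳ) = (1 − f)·s²/n with f = n/N = 869/3729 = 0.23303835.
Var(ȳ) = (1 − 0.23303835)·1660000000/869 = 0.76696165·1.9102417 × 10^6 = 1.4650821 × 10^6.
SE(ȳ) = √(1.4650821 × 10^6) = 1210.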